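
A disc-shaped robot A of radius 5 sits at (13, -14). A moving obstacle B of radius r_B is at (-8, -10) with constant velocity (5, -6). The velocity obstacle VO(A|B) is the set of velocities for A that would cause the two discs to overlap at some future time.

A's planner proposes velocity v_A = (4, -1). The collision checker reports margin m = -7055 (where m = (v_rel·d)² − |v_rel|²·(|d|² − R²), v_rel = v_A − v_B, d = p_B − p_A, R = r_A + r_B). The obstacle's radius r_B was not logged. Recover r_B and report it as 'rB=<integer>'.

m = -7055
d = (-21, 4);  v_rel = (-1, 5),  |v_rel|² = 26
v_rel×d = (-1)·(4) − (5)·(-21) = 101
since m = R²·26 − 101²:  R² = (10201 + -7055) / 26 = 121
R = √121 = 11  ⇒  r_B = 11 − 5 = 6

rB=6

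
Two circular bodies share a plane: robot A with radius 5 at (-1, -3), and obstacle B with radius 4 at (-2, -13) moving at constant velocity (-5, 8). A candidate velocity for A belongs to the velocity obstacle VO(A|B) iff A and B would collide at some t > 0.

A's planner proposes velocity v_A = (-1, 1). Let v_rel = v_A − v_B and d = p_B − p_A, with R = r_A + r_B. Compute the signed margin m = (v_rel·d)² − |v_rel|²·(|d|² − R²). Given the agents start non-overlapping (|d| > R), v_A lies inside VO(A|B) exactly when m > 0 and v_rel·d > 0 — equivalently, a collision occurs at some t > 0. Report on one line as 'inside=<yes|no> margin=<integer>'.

d = (-1, -10),  |d|² = 101;  R = 5+4 = 9,  c = 101−9² = 20
v_rel = (4, -7),  |v_rel|² = 65;  v_rel·d = (4)·(-1) + (-7)·(-10) = 66
65·t² − 132·t + 20 = 0  ⇒  m = 66² − 65·20 = 3056
m = 3056 > 0,  v_rel·d = 66 > 0  ⇒  inside

inside=yes margin=3056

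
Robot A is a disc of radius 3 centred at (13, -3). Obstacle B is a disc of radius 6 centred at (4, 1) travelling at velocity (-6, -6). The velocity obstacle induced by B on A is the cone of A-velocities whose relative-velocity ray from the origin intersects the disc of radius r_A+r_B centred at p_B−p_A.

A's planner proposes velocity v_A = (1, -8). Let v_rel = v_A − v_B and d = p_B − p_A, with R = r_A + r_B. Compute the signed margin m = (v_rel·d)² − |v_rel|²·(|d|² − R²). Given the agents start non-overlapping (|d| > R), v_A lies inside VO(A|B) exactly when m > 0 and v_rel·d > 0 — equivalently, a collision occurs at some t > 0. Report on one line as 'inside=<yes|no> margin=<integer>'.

d = (-9, 4),  |d|² = 97;  R = 3+6 = 9,  c = 97−9² = 16
v_rel = (7, -2),  |v_rel|² = 53;  v_rel·d = (7)·(-9) + (-2)·(4) = -71
53·t² + 142·t + 16 = 0  ⇒  m = (-71)² − 53·16 = 4193
m = 4193 > 0,  v_rel·d = -71 < 0  ⇒  outside

inside=no margin=4193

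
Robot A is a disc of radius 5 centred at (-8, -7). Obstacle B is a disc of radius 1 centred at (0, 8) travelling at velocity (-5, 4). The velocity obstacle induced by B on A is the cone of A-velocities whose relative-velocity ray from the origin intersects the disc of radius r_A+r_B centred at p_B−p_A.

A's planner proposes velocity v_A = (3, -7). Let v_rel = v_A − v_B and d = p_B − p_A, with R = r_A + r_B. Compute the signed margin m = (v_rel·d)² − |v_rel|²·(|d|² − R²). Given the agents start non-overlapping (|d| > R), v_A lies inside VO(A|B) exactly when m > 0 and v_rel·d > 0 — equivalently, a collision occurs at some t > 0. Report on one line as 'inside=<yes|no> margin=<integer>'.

d = (8, 15),  |d|² = 289;  R = 5+1 = 6,  c = 289−6² = 253
v_rel = (8, -11),  |v_rel|² = 185;  v_rel·d = (8)·(8) + (-11)·(15) = -101
185·t² + 202·t + 253 = 0  ⇒  m = (-101)² − 185·253 = -36604
m = -36604 < 0,  v_rel·d = -101 < 0  ⇒  outside

inside=no margin=-36604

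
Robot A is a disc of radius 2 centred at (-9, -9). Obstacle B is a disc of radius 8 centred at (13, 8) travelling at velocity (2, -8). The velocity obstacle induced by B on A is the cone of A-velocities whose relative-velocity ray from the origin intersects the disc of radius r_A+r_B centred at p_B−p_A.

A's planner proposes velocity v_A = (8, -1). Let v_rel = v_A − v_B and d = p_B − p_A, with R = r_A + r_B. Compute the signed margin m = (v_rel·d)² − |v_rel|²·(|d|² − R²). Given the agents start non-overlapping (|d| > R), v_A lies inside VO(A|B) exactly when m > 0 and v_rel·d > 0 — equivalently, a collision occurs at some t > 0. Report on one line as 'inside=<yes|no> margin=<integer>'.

d = (22, 17),  |d|² = 773;  R = 2+8 = 10,  c = 773−10² = 673
v_rel = (6, 7),  |v_rel|² = 85;  v_rel·d = (6)·(22) + (7)·(17) = 251
85·t² − 502·t + 673 = 0  ⇒  m = 251² − 85·673 = 5796
m = 5796 > 0,  v_rel·d = 251 > 0  ⇒  inside

inside=yes margin=5796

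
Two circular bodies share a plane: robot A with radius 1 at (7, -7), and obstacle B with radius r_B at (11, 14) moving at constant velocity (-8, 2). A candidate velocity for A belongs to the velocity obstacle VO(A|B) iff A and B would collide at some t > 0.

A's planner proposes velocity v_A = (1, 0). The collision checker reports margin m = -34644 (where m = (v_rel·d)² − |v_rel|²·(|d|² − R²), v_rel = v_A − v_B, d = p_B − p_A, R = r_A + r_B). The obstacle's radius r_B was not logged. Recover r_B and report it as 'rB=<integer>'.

m = -34644
d = (4, 21);  v_rel = (9, -2),  |v_rel|² = 85
v_rel×d = (9)·(21) − (-2)·(4) = 197
since m = R²·85 − 197²:  R² = (38809 + -34644) / 85 = 49
R = √49 = 7  ⇒  r_B = 7 − 1 = 6

rB=6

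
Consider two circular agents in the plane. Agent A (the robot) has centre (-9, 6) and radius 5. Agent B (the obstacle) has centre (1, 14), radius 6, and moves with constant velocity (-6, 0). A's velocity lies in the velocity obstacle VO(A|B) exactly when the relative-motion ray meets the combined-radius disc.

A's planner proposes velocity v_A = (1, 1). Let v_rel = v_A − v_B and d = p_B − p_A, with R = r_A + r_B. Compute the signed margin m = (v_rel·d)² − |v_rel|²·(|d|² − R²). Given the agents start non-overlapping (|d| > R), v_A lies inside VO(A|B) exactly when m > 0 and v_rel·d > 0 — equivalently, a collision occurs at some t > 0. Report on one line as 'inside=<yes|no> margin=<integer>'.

d = (10, 8),  |d|² = 164;  R = 5+6 = 11,  c = 164−11² = 43
v_rel = (7, 1),  |v_rel|² = 50;  v_rel·d = (7)·(10) + (1)·(8) = 78
50·t² − 156·t + 43 = 0  ⇒  m = 78² − 50·43 = 3934
m = 3934 > 0,  v_rel·d = 78 > 0  ⇒  inside

inside=yes margin=3934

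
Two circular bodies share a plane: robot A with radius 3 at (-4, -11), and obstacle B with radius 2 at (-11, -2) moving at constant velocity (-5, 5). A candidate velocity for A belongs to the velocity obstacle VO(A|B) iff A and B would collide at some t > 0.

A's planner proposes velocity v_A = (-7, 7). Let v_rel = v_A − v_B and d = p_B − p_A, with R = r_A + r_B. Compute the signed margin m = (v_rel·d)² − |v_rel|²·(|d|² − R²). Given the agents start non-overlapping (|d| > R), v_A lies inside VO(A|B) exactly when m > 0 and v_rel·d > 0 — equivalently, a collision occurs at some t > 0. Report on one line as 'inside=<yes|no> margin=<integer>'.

d = (-7, 9),  |d|² = 130;  R = 3+2 = 5,  c = 130−5² = 105
v_rel = (-2, 2),  |v_rel|² = 8;  v_rel·d = (-2)·(-7) + (2)·(9) = 32
8·t² − 64·t + 105 = 0  ⇒  m = 32² − 8·105 = 184
m = 184 > 0,  v_rel·d = 32 > 0  ⇒  inside

inside=yes margin=184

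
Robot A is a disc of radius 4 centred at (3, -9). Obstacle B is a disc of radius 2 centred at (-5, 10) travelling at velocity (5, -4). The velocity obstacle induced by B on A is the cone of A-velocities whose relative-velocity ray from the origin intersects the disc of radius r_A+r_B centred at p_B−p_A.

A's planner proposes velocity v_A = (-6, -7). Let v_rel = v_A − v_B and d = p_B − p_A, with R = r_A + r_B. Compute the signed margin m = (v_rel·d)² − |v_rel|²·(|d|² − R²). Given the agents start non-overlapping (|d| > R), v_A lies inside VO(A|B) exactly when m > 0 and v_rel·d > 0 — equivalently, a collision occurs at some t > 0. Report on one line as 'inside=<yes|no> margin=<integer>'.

d = (-8, 19),  |d|² = 425;  R = 4+2 = 6,  c = 425−6² = 389
v_rel = (-11, -3),  |v_rel|² = 130;  v_rel·d = (-11)·(-8) + (-3)·(19) = 31
130·t² − 62·t + 389 = 0  ⇒  m = 31² − 130·389 = -49609
m = -49609 < 0,  v_rel·d = 31 > 0  ⇒  outside

inside=no margin=-49609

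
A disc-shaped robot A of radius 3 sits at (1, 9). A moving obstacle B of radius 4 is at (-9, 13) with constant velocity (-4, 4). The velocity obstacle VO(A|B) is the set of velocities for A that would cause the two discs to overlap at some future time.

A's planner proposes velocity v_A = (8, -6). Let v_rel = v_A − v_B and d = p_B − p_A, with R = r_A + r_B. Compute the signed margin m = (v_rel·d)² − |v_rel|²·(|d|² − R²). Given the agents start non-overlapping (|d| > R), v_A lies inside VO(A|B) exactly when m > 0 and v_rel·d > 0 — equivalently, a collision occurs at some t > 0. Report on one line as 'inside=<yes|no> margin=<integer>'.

d = (-10, 4),  |d|² = 116;  R = 3+4 = 7,  c = 116−7² = 67
v_rel = (12, -10),  |v_rel|² = 244;  v_rel·d = (12)·(-10) + (-10)·(4) = -160
244·t² + 320·t + 67 = 0  ⇒  m = (-160)² − 244·67 = 9252
m = 9252 > 0,  v_rel·d = -160 < 0  ⇒  outside

inside=no margin=9252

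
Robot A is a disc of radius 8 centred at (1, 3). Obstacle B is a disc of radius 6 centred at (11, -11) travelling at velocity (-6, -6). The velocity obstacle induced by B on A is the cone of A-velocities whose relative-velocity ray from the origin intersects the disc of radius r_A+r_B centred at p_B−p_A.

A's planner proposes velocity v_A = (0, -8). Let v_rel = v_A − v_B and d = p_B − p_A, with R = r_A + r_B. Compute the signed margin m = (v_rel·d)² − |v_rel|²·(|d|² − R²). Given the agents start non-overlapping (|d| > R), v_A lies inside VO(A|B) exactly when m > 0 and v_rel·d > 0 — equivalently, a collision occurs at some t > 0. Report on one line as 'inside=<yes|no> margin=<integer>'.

d = (10, -14),  |d|² = 296;  R = 8+6 = 14,  c = 296−14² = 100
v_rel = (6, -2),  |v_rel|² = 40;  v_rel·d = (6)·(10) + (-2)·(-14) = 88
40·t² − 176·t + 100 = 0  ⇒  m = 88² − 40·100 = 3744
m = 3744 > 0,  v_rel·d = 88 > 0  ⇒  inside

inside=yes margin=3744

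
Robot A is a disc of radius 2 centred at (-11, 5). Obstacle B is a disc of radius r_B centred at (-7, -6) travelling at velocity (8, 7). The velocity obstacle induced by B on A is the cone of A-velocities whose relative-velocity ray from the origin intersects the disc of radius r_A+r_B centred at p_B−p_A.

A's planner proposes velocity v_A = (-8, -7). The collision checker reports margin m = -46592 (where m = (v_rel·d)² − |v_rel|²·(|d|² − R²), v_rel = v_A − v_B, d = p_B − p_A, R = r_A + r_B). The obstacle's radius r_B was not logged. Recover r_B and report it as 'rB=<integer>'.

m = -46592
d = (4, -11);  v_rel = (-16, -14),  |v_rel|² = 452
v_rel×d = (-16)·(-11) − (-14)·(4) = 232
since m = R²·452 − 232²:  R² = (53824 + -46592) / 452 = 16
R = √16 = 4  ⇒  r_B = 4 − 2 = 2

rB=2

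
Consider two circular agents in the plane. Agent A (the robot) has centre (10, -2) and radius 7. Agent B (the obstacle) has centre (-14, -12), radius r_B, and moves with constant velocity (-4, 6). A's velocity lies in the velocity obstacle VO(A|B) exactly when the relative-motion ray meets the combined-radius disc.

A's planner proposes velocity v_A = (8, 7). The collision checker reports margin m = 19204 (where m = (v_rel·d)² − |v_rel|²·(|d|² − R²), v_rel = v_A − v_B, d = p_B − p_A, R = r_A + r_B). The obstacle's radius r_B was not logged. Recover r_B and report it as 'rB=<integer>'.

m = 19204
d = (-24, -10);  v_rel = (12, 1),  |v_rel|² = 145
v_rel×d = (12)·(-10) − (1)·(-24) = -96
since m = R²·145 − (-96)²:  R² = (9216 + 19204) / 145 = 196
R = √196 = 14  ⇒  r_B = 14 − 7 = 7

rB=7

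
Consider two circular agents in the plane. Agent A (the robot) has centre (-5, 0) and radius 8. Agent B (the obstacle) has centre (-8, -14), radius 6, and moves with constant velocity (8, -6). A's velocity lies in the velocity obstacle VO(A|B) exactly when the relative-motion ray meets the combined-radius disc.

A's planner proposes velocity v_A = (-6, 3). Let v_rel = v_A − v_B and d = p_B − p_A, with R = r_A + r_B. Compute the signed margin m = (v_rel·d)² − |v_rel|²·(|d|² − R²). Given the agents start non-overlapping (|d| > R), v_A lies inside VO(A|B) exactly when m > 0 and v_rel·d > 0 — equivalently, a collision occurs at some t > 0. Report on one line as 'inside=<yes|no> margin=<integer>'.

d = (-3, -14),  |d|² = 205;  R = 8+6 = 14,  c = 205−14² = 9
v_rel = (-14, 9),  |v_rel|² = 277;  v_rel·d = (-14)·(-3) + (9)·(-14) = -84
277·t² + 168·t + 9 = 0  ⇒  m = (-84)² − 277·9 = 4563
m = 4563 > 0,  v_rel·d = -84 < 0  ⇒  outside

inside=no margin=4563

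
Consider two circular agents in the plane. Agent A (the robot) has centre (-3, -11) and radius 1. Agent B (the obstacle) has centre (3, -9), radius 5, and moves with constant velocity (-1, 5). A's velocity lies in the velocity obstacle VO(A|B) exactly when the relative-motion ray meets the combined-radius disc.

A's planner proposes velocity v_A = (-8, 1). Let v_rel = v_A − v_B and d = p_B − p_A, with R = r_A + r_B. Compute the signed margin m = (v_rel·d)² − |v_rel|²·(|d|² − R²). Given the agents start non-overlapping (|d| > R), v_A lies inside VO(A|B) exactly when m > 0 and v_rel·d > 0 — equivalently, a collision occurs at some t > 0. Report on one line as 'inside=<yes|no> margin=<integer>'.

d = (6, 2),  |d|² = 40;  R = 1+5 = 6,  c = 40−6² = 4
v_rel = (-7, -4),  |v_rel|² = 65;  v_rel·d = (-7)·(6) + (-4)·(2) = -50
65·t² + 100·t + 4 = 0  ⇒  m = (-50)² − 65·4 = 2240
m = 2240 > 0,  v_rel·d = -50 < 0  ⇒  outside

inside=no margin=2240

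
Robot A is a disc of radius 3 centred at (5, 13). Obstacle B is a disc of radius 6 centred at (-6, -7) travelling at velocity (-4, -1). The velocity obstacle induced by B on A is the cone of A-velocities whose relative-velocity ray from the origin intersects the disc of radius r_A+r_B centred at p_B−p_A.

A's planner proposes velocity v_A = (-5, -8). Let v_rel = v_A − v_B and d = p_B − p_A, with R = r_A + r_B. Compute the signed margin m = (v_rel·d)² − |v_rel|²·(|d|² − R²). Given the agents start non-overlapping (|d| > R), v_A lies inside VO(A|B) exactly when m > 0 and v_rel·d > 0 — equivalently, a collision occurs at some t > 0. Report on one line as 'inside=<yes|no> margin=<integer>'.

d = (-11, -20),  |d|² = 521;  R = 3+6 = 9,  c = 521−9² = 440
v_rel = (-1, -7),  |v_rel|² = 50;  v_rel·d = (-1)·(-11) + (-7)·(-20) = 151
50·t² − 302·t + 440 = 0  ⇒  m = 151² − 50·440 = 801
m = 801 > 0,  v_rel·d = 151 > 0  ⇒  inside

inside=yes margin=801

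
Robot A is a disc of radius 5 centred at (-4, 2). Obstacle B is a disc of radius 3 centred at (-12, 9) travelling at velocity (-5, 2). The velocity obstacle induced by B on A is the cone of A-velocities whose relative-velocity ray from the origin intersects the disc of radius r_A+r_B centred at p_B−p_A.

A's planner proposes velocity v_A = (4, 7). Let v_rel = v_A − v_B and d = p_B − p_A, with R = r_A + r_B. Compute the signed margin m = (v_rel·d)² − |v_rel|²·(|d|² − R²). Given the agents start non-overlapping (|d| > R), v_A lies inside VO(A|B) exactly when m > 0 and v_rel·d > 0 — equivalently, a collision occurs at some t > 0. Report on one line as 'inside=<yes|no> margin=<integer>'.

d = (-8, 7),  |d|² = 113;  R = 5+3 = 8,  c = 113−8² = 49
v_rel = (9, 5),  |v_rel|² = 106;  v_rel·d = (9)·(-8) + (5)·(7) = -37
106·t² + 74·t + 49 = 0  ⇒  m = (-37)² − 106·49 = -3825
m = -3825 < 0,  v_rel·d = -37 < 0  ⇒  outside

inside=no margin=-3825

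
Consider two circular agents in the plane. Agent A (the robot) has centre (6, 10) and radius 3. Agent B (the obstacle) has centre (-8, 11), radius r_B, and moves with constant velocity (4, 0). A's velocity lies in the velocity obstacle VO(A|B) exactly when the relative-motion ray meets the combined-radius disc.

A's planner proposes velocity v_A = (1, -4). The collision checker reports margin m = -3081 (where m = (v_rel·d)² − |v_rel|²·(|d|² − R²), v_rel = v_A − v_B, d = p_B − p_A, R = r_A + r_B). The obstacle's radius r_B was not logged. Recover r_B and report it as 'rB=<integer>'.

m = -3081
d = (-14, 1);  v_rel = (-3, -4),  |v_rel|² = 25
v_rel×d = (-3)·(1) − (-4)·(-14) = -59
since m = R²·25 − (-59)²:  R² = (3481 + -3081) / 25 = 16
R = √16 = 4  ⇒  r_B = 4 − 3 = 1

rB=1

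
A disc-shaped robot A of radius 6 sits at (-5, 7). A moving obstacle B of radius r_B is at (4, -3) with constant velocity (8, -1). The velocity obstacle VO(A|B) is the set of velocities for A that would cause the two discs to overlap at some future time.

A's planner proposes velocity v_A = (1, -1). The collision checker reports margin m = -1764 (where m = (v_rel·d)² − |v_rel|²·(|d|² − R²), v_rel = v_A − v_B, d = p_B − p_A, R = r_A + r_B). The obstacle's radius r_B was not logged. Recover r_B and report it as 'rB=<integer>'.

m = -1764
d = (9, -10);  v_rel = (-7, 0),  |v_rel|² = 49
v_rel×d = (-7)·(-10) − (0)·(9) = 70
since m = R²·49 − 70²:  R² = (4900 + -1764) / 49 = 64
R = √64 = 8  ⇒  r_B = 8 − 6 = 2

rB=2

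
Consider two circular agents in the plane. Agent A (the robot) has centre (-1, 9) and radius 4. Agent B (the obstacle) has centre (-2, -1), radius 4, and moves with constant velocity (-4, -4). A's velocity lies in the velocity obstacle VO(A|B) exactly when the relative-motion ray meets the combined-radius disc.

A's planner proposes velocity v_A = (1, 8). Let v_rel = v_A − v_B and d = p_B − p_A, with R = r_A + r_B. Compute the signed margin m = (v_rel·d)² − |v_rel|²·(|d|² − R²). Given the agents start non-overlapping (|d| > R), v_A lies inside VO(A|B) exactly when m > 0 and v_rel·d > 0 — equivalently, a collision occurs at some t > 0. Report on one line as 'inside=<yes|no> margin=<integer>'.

d = (-1, -10),  |d|² = 101;  R = 4+4 = 8,  c = 101−8² = 37
v_rel = (5, 12),  |v_rel|² = 169;  v_rel·d = (5)·(-1) + (12)·(-10) = -125
169·t² + 250·t + 37 = 0  ⇒  m = (-125)² − 169·37 = 9372
m = 9372 > 0,  v_rel·d = -125 < 0  ⇒  outside

inside=no margin=9372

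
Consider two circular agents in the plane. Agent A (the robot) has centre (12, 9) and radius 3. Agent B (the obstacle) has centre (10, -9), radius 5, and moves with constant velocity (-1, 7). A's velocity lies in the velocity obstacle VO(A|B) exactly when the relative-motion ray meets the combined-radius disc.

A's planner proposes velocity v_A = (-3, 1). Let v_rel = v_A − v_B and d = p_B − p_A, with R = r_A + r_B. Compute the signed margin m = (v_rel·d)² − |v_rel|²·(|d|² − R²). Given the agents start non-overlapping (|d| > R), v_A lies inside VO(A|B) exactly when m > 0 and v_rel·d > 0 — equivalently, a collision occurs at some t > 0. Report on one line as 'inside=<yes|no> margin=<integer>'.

d = (-2, -18),  |d|² = 328;  R = 3+5 = 8,  c = 328−8² = 264
v_rel = (-2, -6),  |v_rel|² = 40;  v_rel·d = (-2)·(-2) + (-6)·(-18) = 112
40·t² − 224·t + 264 = 0  ⇒  m = 112² − 40·264 = 1984
m = 1984 > 0,  v_rel·d = 112 > 0  ⇒  inside

inside=yes margin=1984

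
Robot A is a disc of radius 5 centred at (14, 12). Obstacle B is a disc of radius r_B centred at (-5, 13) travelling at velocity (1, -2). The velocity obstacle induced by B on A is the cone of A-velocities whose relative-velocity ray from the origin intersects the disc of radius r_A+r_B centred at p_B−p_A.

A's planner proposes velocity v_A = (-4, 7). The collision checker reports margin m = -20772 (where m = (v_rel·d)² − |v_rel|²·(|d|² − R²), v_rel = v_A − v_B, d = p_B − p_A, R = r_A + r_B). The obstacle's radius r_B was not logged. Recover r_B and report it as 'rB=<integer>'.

m = -20772
d = (-19, 1);  v_rel = (-5, 9),  |v_rel|² = 106
v_rel×d = (-5)·(1) − (9)·(-19) = 166
since m = R²·106 − 166²:  R² = (27556 + -20772) / 106 = 64
R = √64 = 8  ⇒  r_B = 8 − 5 = 3

rB=3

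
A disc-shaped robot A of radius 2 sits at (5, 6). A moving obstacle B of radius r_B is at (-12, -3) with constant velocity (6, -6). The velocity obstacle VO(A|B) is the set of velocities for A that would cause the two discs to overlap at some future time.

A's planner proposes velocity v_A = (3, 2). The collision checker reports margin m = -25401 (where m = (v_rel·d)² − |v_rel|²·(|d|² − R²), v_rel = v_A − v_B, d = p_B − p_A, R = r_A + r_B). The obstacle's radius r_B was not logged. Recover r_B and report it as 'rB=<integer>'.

m = -25401
d = (-17, -9);  v_rel = (-3, 8),  |v_rel|² = 73
v_rel×d = (-3)·(-9) − (8)·(-17) = 163
since m = R²·73 − 163²:  R² = (26569 + -25401) / 73 = 16
R = √16 = 4  ⇒  r_B = 4 − 2 = 2

rB=2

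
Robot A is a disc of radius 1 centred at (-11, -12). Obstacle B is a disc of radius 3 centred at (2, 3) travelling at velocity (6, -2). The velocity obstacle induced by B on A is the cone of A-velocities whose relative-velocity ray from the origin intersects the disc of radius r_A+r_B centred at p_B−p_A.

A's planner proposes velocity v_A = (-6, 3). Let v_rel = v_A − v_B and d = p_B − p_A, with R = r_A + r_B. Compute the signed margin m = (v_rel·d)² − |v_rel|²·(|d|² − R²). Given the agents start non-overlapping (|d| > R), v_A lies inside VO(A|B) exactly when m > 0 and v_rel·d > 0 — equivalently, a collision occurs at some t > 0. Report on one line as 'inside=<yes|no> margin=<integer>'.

d = (13, 15),  |d|² = 394;  R = 1+3 = 4,  c = 394−4² = 378
v_rel = (-12, 5),  |v_rel|² = 169;  v_rel·d = (-12)·(13) + (5)·(15) = -81
169·t² + 162·t + 378 = 0  ⇒  m = (-81)² − 169·378 = -57321
m = -57321 < 0,  v_rel·d = -81 < 0  ⇒  outside

inside=no margin=-57321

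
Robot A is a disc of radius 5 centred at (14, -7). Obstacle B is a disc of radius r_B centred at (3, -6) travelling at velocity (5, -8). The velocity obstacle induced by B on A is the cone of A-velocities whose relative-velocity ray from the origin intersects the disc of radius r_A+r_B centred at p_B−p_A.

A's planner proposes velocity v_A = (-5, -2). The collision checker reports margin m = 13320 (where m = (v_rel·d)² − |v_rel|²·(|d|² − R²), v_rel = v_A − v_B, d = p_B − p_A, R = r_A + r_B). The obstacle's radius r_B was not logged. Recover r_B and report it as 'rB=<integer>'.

m = 13320
d = (-11, 1);  v_rel = (-10, 6),  |v_rel|² = 136
v_rel×d = (-10)·(1) − (6)·(-11) = 56
since m = R²·136 − 56²:  R² = (3136 + 13320) / 136 = 121
R = √121 = 11  ⇒  r_B = 11 − 5 = 6

rB=6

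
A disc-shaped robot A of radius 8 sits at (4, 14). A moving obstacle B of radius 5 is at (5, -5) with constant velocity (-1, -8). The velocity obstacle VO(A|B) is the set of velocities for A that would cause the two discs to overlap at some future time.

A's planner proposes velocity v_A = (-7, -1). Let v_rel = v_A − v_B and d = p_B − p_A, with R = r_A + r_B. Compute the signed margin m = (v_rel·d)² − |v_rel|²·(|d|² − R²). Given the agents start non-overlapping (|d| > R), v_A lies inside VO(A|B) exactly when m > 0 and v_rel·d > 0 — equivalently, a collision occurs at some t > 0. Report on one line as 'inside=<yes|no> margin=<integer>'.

d = (1, -19),  |d|² = 362;  R = 8+5 = 13,  c = 362−13² = 193
v_rel = (-6, 7),  |v_rel|² = 85;  v_rel·d = (-6)·(1) + (7)·(-19) = -139
85·t² + 278·t + 193 = 0  ⇒  m = (-139)² − 85·193 = 2916
m = 2916 > 0,  v_rel·d = -139 < 0  ⇒  outside

inside=no margin=2916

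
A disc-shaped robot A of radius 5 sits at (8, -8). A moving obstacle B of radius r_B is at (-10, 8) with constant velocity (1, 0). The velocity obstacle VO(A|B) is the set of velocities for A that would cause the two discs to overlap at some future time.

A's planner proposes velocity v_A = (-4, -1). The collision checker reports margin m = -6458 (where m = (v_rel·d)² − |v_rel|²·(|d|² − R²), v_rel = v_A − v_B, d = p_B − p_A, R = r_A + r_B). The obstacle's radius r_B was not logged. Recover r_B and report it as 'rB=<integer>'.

m = -6458
d = (-18, 16);  v_rel = (-5, -1),  |v_rel|² = 26
v_rel×d = (-5)·(16) − (-1)·(-18) = -98
since m = R²·26 − (-98)²:  R² = (9604 + -6458) / 26 = 121
R = √121 = 11  ⇒  r_B = 11 − 5 = 6

rB=6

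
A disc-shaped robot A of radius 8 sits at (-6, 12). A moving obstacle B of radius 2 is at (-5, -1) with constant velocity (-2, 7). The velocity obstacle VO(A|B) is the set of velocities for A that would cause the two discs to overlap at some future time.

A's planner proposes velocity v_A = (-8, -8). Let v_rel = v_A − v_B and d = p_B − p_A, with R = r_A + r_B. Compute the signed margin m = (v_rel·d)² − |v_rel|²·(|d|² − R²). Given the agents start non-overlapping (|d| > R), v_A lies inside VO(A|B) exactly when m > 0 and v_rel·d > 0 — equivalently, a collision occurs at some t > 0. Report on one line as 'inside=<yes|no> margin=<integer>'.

d = (1, -13),  |d|² = 170;  R = 8+2 = 10,  c = 170−10² = 70
v_rel = (-6, -15),  |v_rel|² = 261;  v_rel·d = (-6)·(1) + (-15)·(-13) = 189
261·t² − 378·t + 70 = 0  ⇒  m = 189² − 261·70 = 17451
m = 17451 > 0,  v_rel·d = 189 > 0  ⇒  inside

inside=yes margin=17451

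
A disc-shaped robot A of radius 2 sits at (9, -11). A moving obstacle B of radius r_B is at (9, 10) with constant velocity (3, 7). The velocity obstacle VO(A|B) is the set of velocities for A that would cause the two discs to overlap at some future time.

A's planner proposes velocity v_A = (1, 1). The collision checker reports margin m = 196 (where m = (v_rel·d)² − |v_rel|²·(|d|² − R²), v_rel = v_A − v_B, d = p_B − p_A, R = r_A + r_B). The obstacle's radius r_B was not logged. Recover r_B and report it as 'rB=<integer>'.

m = 196
d = (0, 21);  v_rel = (-2, -6),  |v_rel|² = 40
v_rel×d = (-2)·(21) − (-6)·(0) = -42
since m = R²·40 − (-42)²:  R² = (1764 + 196) / 40 = 49
R = √49 = 7  ⇒  r_B = 7 − 2 = 5

rB=5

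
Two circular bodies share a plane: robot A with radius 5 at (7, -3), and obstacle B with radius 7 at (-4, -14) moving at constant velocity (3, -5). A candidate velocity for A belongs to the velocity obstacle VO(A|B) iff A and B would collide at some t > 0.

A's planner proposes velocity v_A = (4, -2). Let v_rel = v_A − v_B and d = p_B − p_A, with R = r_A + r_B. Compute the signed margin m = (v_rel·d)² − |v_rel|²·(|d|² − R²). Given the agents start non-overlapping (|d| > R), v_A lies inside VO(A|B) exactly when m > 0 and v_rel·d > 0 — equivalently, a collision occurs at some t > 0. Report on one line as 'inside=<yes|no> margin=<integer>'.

d = (-11, -11),  |d|² = 242;  R = 5+7 = 12,  c = 242−12² = 98
v_rel = (1, 3),  |v_rel|² = 10;  v_rel·d = (1)·(-11) + (3)·(-11) = -44
10·t² + 88·t + 98 = 0  ⇒  m = (-44)² − 10·98 = 956
m = 956 > 0,  v_rel·d = -44 < 0  ⇒  outside

inside=no margin=956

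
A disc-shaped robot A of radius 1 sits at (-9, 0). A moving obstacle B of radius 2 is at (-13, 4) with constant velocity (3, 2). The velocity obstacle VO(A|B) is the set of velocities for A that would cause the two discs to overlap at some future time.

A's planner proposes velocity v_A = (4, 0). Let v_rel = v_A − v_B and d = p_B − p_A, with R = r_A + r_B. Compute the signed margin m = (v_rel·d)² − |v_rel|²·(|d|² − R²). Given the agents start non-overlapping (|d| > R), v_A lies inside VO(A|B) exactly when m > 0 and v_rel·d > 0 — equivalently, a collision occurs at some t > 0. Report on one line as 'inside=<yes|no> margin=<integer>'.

d = (-4, 4),  |d|² = 32;  R = 1+2 = 3,  c = 32−3² = 23
v_rel = (1, -2),  |v_rel|² = 5;  v_rel·d = (1)·(-4) + (-2)·(4) = -12
5·t² + 24·t + 23 = 0  ⇒  m = (-12)² − 5·23 = 29
m = 29 > 0,  v_rel·d = -12 < 0  ⇒  outside

inside=no margin=29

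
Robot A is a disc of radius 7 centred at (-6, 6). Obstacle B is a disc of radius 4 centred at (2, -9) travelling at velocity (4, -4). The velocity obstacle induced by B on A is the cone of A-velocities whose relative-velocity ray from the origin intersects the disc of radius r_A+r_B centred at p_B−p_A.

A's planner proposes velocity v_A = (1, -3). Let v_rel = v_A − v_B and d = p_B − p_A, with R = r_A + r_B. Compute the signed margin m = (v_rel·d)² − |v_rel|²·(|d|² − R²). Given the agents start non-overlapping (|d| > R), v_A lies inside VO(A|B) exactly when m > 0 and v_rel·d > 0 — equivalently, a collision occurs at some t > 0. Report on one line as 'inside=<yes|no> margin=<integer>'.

d = (8, -15),  |d|² = 289;  R = 7+4 = 11,  c = 289−11² = 168
v_rel = (-3, 1),  |v_rel|² = 10;  v_rel·d = (-3)·(8) + (1)·(-15) = -39
10·t² + 78·t + 168 = 0  ⇒  m = (-39)² − 10·168 = -159
m = -159 < 0,  v_rel·d = -39 < 0  ⇒  outside

inside=no margin=-159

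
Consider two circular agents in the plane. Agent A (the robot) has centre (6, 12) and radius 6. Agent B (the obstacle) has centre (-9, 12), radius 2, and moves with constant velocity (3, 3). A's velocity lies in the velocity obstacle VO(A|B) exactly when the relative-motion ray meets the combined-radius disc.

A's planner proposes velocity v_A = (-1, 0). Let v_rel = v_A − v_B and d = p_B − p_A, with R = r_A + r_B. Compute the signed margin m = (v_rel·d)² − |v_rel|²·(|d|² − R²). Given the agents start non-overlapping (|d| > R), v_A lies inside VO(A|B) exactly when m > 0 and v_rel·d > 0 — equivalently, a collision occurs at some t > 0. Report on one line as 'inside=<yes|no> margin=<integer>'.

d = (-15, 0),  |d|² = 225;  R = 6+2 = 8,  c = 225−8² = 161
v_rel = (-4, -3),  |v_rel|² = 25;  v_rel·d = (-4)·(-15) + (-3)·(0) = 60
25·t² − 120·t + 161 = 0  ⇒  m = 60² − 25·161 = -425
m = -425 < 0,  v_rel·d = 60 > 0  ⇒  outside

inside=no margin=-425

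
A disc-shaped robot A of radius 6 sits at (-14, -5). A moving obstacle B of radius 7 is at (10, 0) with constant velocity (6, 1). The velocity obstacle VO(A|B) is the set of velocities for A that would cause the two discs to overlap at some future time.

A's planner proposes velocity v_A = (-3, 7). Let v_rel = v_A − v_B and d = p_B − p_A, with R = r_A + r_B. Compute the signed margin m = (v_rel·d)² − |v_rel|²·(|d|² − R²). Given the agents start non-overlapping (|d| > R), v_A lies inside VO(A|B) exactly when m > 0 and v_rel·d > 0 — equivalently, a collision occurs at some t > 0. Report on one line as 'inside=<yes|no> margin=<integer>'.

d = (24, 5),  |d|² = 601;  R = 6+7 = 13,  c = 601−13² = 432
v_rel = (-9, 6),  |v_rel|² = 117;  v_rel·d = (-9)·(24) + (6)·(5) = -186
117·t² + 372·t + 432 = 0  ⇒  m = (-186)² − 117·432 = -15948
m = -15948 < 0,  v_rel·d = -186 < 0  ⇒  outside

inside=no margin=-15948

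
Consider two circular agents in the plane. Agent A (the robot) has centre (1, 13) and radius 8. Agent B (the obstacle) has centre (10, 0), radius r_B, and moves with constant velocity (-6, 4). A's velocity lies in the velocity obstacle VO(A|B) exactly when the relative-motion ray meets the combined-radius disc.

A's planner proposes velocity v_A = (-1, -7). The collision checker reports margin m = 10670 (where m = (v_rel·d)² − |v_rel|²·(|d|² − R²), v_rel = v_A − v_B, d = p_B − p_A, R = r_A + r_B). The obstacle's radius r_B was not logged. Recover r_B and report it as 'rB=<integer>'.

m = 10670
d = (9, -13);  v_rel = (5, -11),  |v_rel|² = 146
v_rel×d = (5)·(-13) − (-11)·(9) = 34
since m = R²·146 − 34²:  R² = (1156 + 10670) / 146 = 81
R = √81 = 9  ⇒  r_B = 9 − 8 = 1

rB=1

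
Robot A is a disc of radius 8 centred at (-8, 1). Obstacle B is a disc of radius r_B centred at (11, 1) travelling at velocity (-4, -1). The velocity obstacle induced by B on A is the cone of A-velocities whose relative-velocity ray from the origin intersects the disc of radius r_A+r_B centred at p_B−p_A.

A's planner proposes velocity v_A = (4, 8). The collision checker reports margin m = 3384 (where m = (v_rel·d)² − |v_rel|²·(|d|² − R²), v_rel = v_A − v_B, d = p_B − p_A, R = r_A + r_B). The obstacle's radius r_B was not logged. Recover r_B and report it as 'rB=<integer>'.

m = 3384
d = (19, 0);  v_rel = (8, 9),  |v_rel|² = 145
v_rel×d = (8)·(0) − (9)·(19) = -171
since m = R²·145 − (-171)²:  R² = (29241 + 3384) / 145 = 225
R = √225 = 15  ⇒  r_B = 15 − 8 = 7

rB=7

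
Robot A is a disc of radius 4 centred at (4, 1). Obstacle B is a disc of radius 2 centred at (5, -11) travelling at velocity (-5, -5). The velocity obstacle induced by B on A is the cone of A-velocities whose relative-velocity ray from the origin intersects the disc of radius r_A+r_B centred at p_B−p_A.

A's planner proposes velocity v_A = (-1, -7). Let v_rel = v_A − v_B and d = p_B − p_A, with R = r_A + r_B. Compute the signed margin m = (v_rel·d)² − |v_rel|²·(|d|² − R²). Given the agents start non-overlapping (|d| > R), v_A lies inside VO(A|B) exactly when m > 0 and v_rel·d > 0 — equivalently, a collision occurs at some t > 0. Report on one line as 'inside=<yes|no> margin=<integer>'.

d = (1, -12),  |d|² = 145;  R = 4+2 = 6,  c = 145−6² = 109
v_rel = (4, -2),  |v_rel|² = 20;  v_rel·d = (4)·(1) + (-2)·(-12) = 28
20·t² − 56·t + 109 = 0  ⇒  m = 28² − 20·109 = -1396
m = -1396 < 0,  v_rel·d = 28 > 0  ⇒  outside

inside=no margin=-1396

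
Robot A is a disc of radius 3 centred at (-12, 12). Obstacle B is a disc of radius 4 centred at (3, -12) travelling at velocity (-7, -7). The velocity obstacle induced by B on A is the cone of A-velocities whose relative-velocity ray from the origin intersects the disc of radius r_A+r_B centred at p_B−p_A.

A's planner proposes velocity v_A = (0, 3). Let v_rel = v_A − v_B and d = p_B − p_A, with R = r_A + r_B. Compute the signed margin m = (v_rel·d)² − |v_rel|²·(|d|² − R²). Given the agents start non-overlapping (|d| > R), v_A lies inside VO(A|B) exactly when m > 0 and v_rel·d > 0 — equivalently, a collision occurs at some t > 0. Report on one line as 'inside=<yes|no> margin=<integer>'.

d = (15, -24),  |d|² = 801;  R = 3+4 = 7,  c = 801−7² = 752
v_rel = (7, 10),  |v_rel|² = 149;  v_rel·d = (7)·(15) + (10)·(-24) = -135
149·t² + 270·t + 752 = 0  ⇒  m = (-135)² − 149·752 = -93823
m = -93823 < 0,  v_rel·d = -135 < 0  ⇒  outside

inside=no margin=-93823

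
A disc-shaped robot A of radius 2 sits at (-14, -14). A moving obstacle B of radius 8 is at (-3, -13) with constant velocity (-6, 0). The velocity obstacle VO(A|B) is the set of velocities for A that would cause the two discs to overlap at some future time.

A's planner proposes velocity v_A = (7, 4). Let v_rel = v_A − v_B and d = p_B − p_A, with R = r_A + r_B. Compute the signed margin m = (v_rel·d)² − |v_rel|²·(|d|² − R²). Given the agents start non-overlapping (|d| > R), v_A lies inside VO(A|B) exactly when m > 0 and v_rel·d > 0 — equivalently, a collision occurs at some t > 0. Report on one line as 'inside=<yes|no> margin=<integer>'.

d = (11, 1),  |d|² = 122;  R = 2+8 = 10,  c = 122−10² = 22
v_rel = (13, 4),  |v_rel|² = 185;  v_rel·d = (13)·(11) + (4)·(1) = 147
185·t² − 294·t + 22 = 0  ⇒  m = 147² − 185·22 = 17539
m = 17539 > 0,  v_rel·d = 147 > 0  ⇒  inside

inside=yes margin=17539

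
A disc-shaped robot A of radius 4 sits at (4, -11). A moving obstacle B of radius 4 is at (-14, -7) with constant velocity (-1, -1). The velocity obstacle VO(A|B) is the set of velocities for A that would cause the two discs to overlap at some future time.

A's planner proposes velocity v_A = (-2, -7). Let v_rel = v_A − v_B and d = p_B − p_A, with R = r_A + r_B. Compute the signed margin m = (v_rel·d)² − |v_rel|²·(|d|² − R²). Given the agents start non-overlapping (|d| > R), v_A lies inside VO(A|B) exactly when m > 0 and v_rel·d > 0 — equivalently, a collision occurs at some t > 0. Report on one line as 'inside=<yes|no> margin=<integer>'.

d = (-18, 4),  |d|² = 340;  R = 4+4 = 8,  c = 340−8² = 276
v_rel = (-1, -6),  |v_rel|² = 37;  v_rel·d = (-1)·(-18) + (-6)·(4) = -6
37·t² + 12·t + 276 = 0  ⇒  m = (-6)² − 37·276 = -10176
m = -10176 < 0,  v_rel·d = -6 < 0  ⇒  outside

inside=no margin=-10176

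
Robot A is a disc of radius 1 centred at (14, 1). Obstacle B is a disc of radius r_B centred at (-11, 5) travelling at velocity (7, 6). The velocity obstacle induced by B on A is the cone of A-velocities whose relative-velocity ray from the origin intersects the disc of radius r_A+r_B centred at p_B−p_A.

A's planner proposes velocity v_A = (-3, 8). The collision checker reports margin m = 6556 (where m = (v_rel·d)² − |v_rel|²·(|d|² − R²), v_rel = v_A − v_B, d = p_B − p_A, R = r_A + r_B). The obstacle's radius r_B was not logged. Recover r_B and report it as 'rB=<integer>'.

m = 6556
d = (-25, 4);  v_rel = (-10, 2),  |v_rel|² = 104
v_rel×d = (-10)·(4) − (2)·(-25) = 10
since m = R²·104 − 10²:  R² = (100 + 6556) / 104 = 64
R = √64 = 8  ⇒  r_B = 8 − 1 = 7

rB=7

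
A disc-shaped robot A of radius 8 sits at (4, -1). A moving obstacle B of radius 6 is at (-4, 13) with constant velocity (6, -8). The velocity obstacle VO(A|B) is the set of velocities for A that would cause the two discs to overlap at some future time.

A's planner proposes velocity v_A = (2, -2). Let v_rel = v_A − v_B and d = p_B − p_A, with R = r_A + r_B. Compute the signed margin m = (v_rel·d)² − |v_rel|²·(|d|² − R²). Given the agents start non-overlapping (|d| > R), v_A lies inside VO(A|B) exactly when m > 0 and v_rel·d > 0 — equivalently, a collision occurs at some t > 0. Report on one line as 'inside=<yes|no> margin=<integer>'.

d = (-8, 14),  |d|² = 260;  R = 8+6 = 14,  c = 260−14² = 64
v_rel = (-4, 6),  |v_rel|² = 52;  v_rel·d = (-4)·(-8) + (6)·(14) = 116
52·t² − 232·t + 64 = 0  ⇒  m = 116² − 52·64 = 10128
m = 10128 > 0,  v_rel·d = 116 > 0  ⇒  inside

inside=yes margin=10128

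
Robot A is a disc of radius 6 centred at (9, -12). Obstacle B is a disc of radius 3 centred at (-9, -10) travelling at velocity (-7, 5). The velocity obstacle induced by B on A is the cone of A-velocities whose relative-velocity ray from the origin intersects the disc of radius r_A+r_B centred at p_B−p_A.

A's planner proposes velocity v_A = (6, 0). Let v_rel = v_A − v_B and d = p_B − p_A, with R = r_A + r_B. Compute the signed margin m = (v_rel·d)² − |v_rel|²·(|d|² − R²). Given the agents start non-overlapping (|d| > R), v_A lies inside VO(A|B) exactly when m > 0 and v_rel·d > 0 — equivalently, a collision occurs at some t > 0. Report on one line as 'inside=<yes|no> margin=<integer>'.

d = (-18, 2),  |d|² = 328;  R = 6+3 = 9,  c = 328−9² = 247
v_rel = (13, -5),  |v_rel|² = 194;  v_rel·d = (13)·(-18) + (-5)·(2) = -244
194·t² + 488·t + 247 = 0  ⇒  m = (-244)² − 194·247 = 11618
m = 11618 > 0,  v_rel·d = -244 < 0  ⇒  outside

inside=no margin=11618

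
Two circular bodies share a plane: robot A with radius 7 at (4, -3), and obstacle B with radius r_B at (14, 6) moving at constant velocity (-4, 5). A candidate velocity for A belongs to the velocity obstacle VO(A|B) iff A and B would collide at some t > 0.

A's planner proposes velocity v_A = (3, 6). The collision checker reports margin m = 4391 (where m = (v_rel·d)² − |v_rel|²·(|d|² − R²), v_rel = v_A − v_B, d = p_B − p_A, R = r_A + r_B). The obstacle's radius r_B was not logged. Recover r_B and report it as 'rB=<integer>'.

m = 4391
d = (10, 9);  v_rel = (7, 1),  |v_rel|² = 50
v_rel×d = (7)·(9) − (1)·(10) = 53
since m = R²·50 − 53²:  R² = (2809 + 4391) / 50 = 144
R = √144 = 12  ⇒  r_B = 12 − 7 = 5

rB=5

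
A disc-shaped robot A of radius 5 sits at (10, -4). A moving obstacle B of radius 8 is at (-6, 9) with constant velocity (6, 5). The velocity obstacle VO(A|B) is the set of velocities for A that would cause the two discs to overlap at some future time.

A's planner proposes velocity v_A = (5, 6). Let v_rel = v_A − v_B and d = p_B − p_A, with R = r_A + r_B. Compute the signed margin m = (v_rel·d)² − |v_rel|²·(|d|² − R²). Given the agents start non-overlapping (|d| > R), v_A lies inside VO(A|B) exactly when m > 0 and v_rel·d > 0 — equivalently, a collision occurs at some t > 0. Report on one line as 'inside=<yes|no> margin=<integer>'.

d = (-16, 13),  |d|² = 425;  R = 5+8 = 13,  c = 425−13² = 256
v_rel = (-1, 1),  |v_rel|² = 2;  v_rel·d = (-1)·(-16) + (1)·(13) = 29
2·t² − 58·t + 256 = 0  ⇒  m = 29² − 2·256 = 329
m = 329 > 0,  v_rel·d = 29 > 0  ⇒  inside

inside=yes margin=329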